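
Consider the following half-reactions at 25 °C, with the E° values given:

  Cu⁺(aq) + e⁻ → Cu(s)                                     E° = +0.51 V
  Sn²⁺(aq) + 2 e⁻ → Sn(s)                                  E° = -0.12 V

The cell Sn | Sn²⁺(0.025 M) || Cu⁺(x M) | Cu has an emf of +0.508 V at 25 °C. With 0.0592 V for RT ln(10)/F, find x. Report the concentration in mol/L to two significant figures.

0.0014 M

Cu⁺/Cu is the cathode, Sn²⁺/Sn the anode: E°cell = +0.63 V, n = 2.
Overall reaction: 2 Cu⁺(aq) + Sn(s) → 2 Cu(s) + Sn²⁺(aq); Q = [Sn²⁺]^1/[Cu⁺]^2.
From E = E° − (0.0592/n) log Q: log Q = (E° − E)·n/0.0592 = (+0.63 − (+0.508))·2/0.0592 = 4.1216.
So 2·log[Cu⁺] = 1·log(0.025) − log Q = -1.6021 − (4.1216) = -5.7237; log[Cu⁺] = -5.7237 / 2 = -2.8619; [Cu⁺] = 10^(-2.8619) ≈ 0.0014 M.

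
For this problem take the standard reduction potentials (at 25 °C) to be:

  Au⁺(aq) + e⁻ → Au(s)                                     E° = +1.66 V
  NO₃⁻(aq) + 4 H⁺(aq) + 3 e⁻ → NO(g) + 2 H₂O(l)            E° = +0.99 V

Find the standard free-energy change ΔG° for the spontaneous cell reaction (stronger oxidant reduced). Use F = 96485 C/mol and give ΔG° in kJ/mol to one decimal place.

-193.9 kJ/mol

Au⁺/Au (E° = +1.66 V) is the cathode; NO₃⁻/NO (E° = +0.99 V) is the anode, so E°cell = +0.67 V.
Balancing electrons gives n = 3 (lcm of 1 and 3).
ΔG° = −nFE° = −(3)(96485)(+0.67) = -193,935 J = -193.9 kJ/mol.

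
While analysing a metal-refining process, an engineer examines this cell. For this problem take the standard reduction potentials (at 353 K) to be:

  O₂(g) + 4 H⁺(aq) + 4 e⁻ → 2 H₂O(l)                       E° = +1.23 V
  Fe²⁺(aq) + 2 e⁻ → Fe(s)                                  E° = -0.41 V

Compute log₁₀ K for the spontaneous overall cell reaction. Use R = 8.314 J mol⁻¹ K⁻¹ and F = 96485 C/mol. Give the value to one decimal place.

93.7

Cathode: O₂/H₂O; anode: Fe²⁺/Fe. E°cell = (+1.23) − (-0.41) = +1.64 V, with n = 4.
ΔG° = −nFE° = −RT ln K, so ln K = nFE°/(RT) = (4)(96485)(+1.64) / ((8.314)(353)) = 215.665.
log₁₀ K = 215.665 / ln 10 = 93.7.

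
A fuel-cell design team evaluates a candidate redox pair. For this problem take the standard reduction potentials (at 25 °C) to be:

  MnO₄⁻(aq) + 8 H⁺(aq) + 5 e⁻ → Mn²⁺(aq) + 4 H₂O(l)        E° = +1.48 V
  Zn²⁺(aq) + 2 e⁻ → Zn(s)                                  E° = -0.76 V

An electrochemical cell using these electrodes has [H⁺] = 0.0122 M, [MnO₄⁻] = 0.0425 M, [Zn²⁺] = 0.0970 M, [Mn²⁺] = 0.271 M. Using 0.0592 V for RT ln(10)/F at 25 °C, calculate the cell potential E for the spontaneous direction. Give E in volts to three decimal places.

MnO₄⁻/Mn²⁺ is the cathode (higher E°), Zn²⁺/Zn the anode: E°cell = +1.48 − (-0.76) = +2.24 V, n = 10.
Overall: 2 MnO₄⁻(aq) + 16 H⁺(aq) + 5 Zn(s) → 2 Mn²⁺(aq) + 8 H₂O(l) + 5 Zn²⁺(aq)
Q = [Mn²⁺]^2·[Zn²⁺]^5 / ([MnO₄⁻]^2·[H⁺]^16); log Q = 27.161.
E = E° − (0.0592/n) log Q = +2.24 − (0.0592/10)(27.161) = +2.079 V.

+2.079 V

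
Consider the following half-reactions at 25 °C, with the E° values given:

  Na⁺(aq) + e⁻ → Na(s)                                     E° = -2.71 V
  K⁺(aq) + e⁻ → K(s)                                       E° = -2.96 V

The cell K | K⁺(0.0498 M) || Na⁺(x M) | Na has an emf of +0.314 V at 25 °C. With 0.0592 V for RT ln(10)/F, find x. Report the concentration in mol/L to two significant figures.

0.60 M

Na⁺/Na is the cathode, K⁺/K the anode: E°cell = +0.25 V, n = 1.
Overall reaction: Na⁺(aq) + K(s) → Na(s) + K⁺(aq); Q = [K⁺]^1/[Na⁺]^1.
From E = E° − (0.0592/n) log Q: log Q = (E° − E)·n/0.0592 = (+0.25 − (+0.314))·1/0.0592 = -1.0811.
So 1·log[Na⁺] = 1·log(0.0498) − log Q = -1.3028 − (-1.0811) = -0.2217; [Na⁺] = 10^(-0.2217) ≈ 0.60 M.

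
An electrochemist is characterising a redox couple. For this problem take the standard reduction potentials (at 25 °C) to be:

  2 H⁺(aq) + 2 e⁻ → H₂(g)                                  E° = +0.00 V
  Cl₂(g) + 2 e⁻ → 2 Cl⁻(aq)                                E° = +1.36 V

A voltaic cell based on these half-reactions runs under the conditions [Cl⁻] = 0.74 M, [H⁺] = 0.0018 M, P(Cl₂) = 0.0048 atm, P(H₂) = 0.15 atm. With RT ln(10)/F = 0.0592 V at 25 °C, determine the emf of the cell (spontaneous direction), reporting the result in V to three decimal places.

Cl₂/Cl⁻ is the cathode (higher E°), H⁺/H₂ the anode: E°cell = +1.36 − (+0.00) = +1.36 V, n = 2.
Overall: Cl₂(g) + H₂(g) → 2 Cl⁻(aq) + 2 H⁺(aq)
Q = [Cl⁻]^2·[H⁺]^2 / (P(Cl₂)·P(H₂)); log Q = -2.608.
E = E° − (0.0592/n) log Q = +1.36 − (0.0592/2)(-2.608) = +1.437 V.

+1.437 V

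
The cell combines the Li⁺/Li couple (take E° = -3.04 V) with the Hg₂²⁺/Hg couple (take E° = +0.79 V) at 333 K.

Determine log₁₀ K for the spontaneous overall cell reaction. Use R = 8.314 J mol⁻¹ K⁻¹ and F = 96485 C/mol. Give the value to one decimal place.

Cathode: Hg₂²⁺/Hg; anode: Li⁺/Li. E°cell = (+0.79) − (-3.04) = +3.83 V, with n = 2.
ΔG° = −nFE° = −RT ln K, so ln K = nFE°/(RT) = (2)(96485)(+3.83) / ((8.314)(333)) = 266.953.
log₁₀ K = 266.953 / ln 10 = 115.9.

115.9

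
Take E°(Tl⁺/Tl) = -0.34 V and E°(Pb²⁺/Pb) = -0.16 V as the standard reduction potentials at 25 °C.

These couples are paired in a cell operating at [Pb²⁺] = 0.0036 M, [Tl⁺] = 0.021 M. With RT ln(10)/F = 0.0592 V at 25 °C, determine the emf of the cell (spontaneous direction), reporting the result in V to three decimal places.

+0.207 V

Pb²⁺/Pb is the cathode (higher E°), Tl⁺/Tl the anode: E°cell = -0.16 − (-0.34) = +0.18 V, n = 2.
Overall: Pb²⁺(aq) + 2 Tl(s) → Pb(s) + 2 Tl⁺(aq)
Q = [Tl⁺]^2 / ([Pb²⁺]); log Q = -0.912.
E = E° − (0.0592/n) log Q = +0.18 − (0.0592/2)(-0.912) = +0.207 V.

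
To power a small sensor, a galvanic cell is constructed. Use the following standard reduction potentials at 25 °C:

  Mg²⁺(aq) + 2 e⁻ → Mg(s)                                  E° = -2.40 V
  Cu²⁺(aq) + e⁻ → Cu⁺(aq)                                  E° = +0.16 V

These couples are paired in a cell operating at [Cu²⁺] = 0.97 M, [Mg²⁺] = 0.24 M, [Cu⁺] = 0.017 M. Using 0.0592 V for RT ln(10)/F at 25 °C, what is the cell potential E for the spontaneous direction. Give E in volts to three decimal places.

+2.682 V

Cu²⁺/Cu⁺ is the cathode (higher E°), Mg²⁺/Mg the anode: E°cell = +0.16 − (-2.40) = +2.56 V, n = 2.
Overall: 2 Cu²⁺(aq) + Mg(s) → 2 Cu⁺(aq) + Mg²⁺(aq)
Q = [Cu⁺]^2·[Mg²⁺] / ([Cu²⁺]^2); log Q = -4.132.
E = E° − (0.0592/n) log Q = +2.56 − (0.0592/2)(-4.132) = +2.682 V.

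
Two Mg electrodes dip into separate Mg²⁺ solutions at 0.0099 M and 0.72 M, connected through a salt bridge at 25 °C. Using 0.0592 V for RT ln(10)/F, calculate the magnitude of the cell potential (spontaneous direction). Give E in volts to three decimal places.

+0.055 V

For a concentration cell E°cell = 0. The 0.72 M side is the cathode (reduction is favoured where [Mg²⁺] is higher).
With n = 2, E = −(0.0592/2) log([Mg²⁺]ₐₙ/[Mg²⁺]꜀ₐₜ) = −(0.0592/2) log(0.0099/0.72) = −(0.0592/2)(-1.862) = +0.055 V.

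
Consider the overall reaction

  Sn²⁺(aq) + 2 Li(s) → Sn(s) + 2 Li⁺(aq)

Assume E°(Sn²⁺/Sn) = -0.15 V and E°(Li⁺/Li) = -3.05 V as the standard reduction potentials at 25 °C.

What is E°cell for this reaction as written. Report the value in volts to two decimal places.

+2.90 V

The Sn²⁺/Sn couple has the higher reduction potential, so it is the cathode; Li⁺/Li is oxidised at the anode.
E°cell = E°(cathode) − E°(anode) = (-0.15) − (-3.05) = +2.90 V.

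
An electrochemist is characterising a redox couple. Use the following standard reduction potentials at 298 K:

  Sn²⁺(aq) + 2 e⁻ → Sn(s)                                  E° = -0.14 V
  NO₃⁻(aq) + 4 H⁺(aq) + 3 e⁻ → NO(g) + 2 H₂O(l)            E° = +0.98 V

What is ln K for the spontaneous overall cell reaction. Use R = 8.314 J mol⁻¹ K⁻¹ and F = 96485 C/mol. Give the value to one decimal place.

261.7

Cathode: NO₃⁻/NO; anode: Sn²⁺/Sn. E°cell = (+0.98) − (-0.14) = +1.12 V, with n = 6.
ΔG° = −nFE° = −RT ln K, so ln K = nFE°/(RT) = (6)(96485)(+1.12) / ((8.314)(298)) = 261.699.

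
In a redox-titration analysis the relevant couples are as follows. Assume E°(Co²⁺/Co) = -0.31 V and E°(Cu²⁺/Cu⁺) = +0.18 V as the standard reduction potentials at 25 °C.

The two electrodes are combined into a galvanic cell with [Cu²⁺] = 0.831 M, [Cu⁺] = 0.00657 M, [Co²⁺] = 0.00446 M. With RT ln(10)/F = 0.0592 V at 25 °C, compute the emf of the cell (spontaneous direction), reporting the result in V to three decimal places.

Cu²⁺/Cu⁺ is the cathode (higher E°), Co²⁺/Co the anode: E°cell = +0.18 − (-0.31) = +0.49 V, n = 2.
Overall: 2 Cu²⁺(aq) + Co(s) → 2 Cu⁺(aq) + Co²⁺(aq)
Q = [Cu⁺]^2·[Co²⁺] / ([Cu²⁺]^2); log Q = -6.555.
E = E° − (0.0592/n) log Q = +0.49 − (0.0592/2)(-6.555) = +0.684 V.

+0.684 V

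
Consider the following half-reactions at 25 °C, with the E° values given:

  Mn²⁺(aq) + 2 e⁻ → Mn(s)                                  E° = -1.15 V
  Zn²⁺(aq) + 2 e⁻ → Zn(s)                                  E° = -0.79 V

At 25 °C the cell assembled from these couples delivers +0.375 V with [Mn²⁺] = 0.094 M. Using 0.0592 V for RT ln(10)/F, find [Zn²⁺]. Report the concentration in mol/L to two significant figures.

Zn²⁺/Zn is the cathode, Mn²⁺/Mn the anode: E°cell = +0.36 V, n = 2.
Overall reaction: Zn²⁺(aq) + Mn(s) → Zn(s) + Mn²⁺(aq); Q = [Mn²⁺]^1/[Zn²⁺]^1.
From E = E° − (0.0592/n) log Q: log Q = (E° − E)·n/0.0592 = (+0.36 − (+0.375))·2/0.0592 = -0.5068.
So 1·log[Zn²⁺] = 1·log(0.094) − log Q = -1.0269 − (-0.5068) = -0.5201; [Zn²⁺] = 10^(-0.5201) ≈ 0.30 M.

0.30 M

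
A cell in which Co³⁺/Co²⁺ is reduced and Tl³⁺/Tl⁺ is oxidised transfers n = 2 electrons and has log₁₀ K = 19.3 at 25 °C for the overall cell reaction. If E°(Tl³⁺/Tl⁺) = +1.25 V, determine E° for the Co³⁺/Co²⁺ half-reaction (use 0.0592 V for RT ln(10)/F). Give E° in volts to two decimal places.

+1.82 V

E°cell = (0.0592/n)·log K = (0.0592/2)(19.3) = +0.571 V.
Since Co³⁺/Co²⁺ is the cathode and Tl³⁺/Tl⁺ the anode, E°cell = E°(Co³⁺/Co²⁺) − E°(Tl³⁺/Tl⁺).
So E°(Co³⁺/Co²⁺) = E°cell + E°(Tl³⁺/Tl⁺) = +0.571 + (+1.25) = +1.82 V.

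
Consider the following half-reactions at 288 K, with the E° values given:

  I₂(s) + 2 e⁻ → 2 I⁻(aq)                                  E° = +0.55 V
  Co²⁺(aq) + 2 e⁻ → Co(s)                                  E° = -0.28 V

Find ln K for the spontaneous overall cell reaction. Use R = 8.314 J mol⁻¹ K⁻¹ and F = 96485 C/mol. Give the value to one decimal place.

Cathode: I₂/I⁻; anode: Co²⁺/Co. E°cell = (+0.55) − (-0.28) = +0.83 V, with n = 2.
ΔG° = −nFE° = −RT ln K, so ln K = nFE°/(RT) = (2)(96485)(+0.83) / ((8.314)(288)) = 66.891.

66.9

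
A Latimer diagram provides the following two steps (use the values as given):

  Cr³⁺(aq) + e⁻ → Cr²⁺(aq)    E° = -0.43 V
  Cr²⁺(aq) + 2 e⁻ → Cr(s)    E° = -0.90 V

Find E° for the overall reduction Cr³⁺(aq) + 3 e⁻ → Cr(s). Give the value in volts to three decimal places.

Adding the free-energy changes (−nFE°) of the two steps gives −n₃FE°₃ = −n₁FE°₁ − n₂FE°₂.
E°₃ = (1×-0.43 + 2×-0.90) / 3 = (-2.230) / 3 = -0.743 V.
E° values themselves are not directly additive — weighting by electron count is essential.

-0.743 V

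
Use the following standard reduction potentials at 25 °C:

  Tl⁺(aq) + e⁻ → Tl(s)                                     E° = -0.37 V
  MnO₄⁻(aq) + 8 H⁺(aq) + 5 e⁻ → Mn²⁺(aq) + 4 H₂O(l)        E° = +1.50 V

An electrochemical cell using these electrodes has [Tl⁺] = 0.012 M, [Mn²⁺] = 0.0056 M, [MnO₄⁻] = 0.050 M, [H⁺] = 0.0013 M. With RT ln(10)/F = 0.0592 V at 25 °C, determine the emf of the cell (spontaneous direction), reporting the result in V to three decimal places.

+1.722 V

MnO₄⁻/Mn²⁺ is the cathode (higher E°), Tl⁺/Tl the anode: E°cell = +1.50 − (-0.37) = +1.87 V, n = 5.
Overall: MnO₄⁻(aq) + 8 H⁺(aq) + 5 Tl(s) → Mn²⁺(aq) + 4 H₂O(l) + 5 Tl⁺(aq)
Q = [Mn²⁺]·[Tl⁺]^5 / ([MnO₄⁻]·[H⁺]^8); log Q = 12.534.
E = E° − (0.0592/n) log Q = +1.87 − (0.0592/5)(12.534) = +1.722 V.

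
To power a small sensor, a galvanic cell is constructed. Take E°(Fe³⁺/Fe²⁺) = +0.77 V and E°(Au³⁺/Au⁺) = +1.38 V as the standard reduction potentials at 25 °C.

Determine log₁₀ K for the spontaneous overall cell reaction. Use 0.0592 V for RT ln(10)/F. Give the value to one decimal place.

Cathode: Au³⁺/Au⁺; anode: Fe³⁺/Fe²⁺. E°cell = +0.61 V, n = 2.
log K = nE°cell / 0.0592 = (2)(+0.61) / 0.0592 = 20.6.

20.6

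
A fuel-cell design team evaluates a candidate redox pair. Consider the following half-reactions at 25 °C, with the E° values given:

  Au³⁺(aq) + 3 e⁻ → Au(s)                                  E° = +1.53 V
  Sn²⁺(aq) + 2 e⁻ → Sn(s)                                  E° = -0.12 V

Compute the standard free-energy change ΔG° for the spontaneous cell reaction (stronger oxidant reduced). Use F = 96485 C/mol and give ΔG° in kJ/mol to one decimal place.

-955.2 kJ/mol

Au³⁺/Au (E° = +1.53 V) is the cathode; Sn²⁺/Sn (E° = -0.12 V) is the anode, so E°cell = +1.65 V.
Balancing electrons gives n = 6 (lcm of 3 and 2).
ΔG° = −nFE° = −(6)(96485)(+1.65) = -955,202 J = -955.2 kJ/mol.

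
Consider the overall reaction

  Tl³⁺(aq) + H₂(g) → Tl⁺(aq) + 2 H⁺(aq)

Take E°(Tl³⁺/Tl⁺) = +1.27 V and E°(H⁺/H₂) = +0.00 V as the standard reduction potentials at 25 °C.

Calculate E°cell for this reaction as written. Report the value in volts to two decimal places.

The Tl³⁺/Tl⁺ couple has the higher reduction potential, so it is the cathode; H⁺/H₂ is oxidised at the anode.
E°cell = E°(cathode) − E°(anode) = (+1.27) − (+0.00) = +1.27 V.

+1.27 V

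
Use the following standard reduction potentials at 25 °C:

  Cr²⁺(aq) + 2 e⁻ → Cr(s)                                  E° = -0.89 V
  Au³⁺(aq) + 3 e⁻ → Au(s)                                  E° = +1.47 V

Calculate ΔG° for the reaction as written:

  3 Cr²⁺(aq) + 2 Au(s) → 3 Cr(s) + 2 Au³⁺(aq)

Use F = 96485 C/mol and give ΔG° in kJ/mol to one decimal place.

+1366.2 kJ/mol

As written, Cr²⁺/Cr is reduced (cathode) and Au³⁺/Au is oxidised (anode), so E°cell = (-0.89) − (+1.47) = -2.36 V.
Balancing electrons gives n = 6.
ΔG° = −nFE° = −(6)(96485)(-2.36) = 1,366,228 J = +1366.2 kJ/mol.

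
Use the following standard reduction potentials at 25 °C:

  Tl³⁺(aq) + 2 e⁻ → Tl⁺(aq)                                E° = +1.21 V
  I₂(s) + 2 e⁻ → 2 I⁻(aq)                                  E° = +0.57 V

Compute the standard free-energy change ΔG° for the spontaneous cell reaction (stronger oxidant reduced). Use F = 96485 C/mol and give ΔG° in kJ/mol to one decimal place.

-123.5 kJ/mol

Tl³⁺/Tl⁺ (E° = +1.21 V) is the cathode; I₂/I⁻ (E° = +0.57 V) is the anode, so E°cell = +0.64 V.
Balancing electrons gives n = 2 (lcm of 2 and 2).
ΔG° = −nFE° = −(2)(96485)(+0.64) = -123,501 J = -123.5 kJ/mol.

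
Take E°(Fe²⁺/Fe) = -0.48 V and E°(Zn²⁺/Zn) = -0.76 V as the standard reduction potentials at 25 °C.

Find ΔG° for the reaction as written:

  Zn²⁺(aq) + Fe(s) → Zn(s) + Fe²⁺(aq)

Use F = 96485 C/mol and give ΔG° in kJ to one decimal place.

+54.0 kJ

As written, Zn²⁺/Zn is reduced (cathode) and Fe²⁺/Fe is oxidised (anode), so E°cell = (-0.76) − (-0.48) = -0.28 V.
Balancing electrons gives n = 2.
ΔG° = −nFE° = −(2)(96485)(-0.28) = 54,032 J = +54.0 kJ.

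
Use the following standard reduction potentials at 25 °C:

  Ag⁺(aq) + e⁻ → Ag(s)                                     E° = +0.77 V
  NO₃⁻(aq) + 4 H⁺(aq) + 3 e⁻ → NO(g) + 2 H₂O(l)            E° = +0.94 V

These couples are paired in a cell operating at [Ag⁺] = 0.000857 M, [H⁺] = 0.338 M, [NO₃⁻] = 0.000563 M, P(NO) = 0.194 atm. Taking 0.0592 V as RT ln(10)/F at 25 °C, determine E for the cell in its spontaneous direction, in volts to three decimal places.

NO₃⁻/NO is the cathode (higher E°), Ag⁺/Ag the anode: E°cell = +0.94 − (+0.77) = +0.17 V, n = 3.
Overall: NO₃⁻(aq) + 4 H⁺(aq) + 3 Ag(s) → NO(g) + 2 H₂O(l) + 3 Ag⁺(aq)
Q = P(NO)·[Ag⁺]^3 / ([NO₃⁻]·[H⁺]^4); log Q = -4.779.
E = E° − (0.0592/n) log Q = +0.17 − (0.0592/3)(-4.779) = +0.264 V.

+0.264 V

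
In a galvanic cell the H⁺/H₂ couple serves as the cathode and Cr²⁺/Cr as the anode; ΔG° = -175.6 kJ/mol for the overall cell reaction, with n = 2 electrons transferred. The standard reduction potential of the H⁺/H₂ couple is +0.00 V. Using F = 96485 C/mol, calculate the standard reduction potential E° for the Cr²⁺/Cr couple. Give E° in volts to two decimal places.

E°cell = −ΔG°/(nF) = −(-175.6×10³)/((2)(96485)) = +0.910 V.
Since H⁺/H₂ is the cathode and Cr²⁺/Cr the anode, E°cell = E°(H⁺/H₂) − E°(Cr²⁺/Cr).
So E°(Cr²⁺/Cr) = E°(H⁺/H₂) − E°cell = (+0.00) − (+0.910) = -0.91 V.

-0.91 V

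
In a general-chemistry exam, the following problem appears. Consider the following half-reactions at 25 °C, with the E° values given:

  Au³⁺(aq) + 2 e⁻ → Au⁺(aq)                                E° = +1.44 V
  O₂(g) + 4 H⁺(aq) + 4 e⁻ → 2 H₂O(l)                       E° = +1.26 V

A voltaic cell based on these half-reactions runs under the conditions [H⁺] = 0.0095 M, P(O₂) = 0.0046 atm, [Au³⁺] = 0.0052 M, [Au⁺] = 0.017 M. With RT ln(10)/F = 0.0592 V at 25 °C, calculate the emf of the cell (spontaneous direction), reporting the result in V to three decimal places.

+0.319 V

Au³⁺/Au⁺ is the cathode (higher E°), O₂/H₂O the anode: E°cell = +1.44 − (+1.26) = +0.18 V, n = 4.
Overall: 2 Au³⁺(aq) + 2 H₂O(l) → 2 Au⁺(aq) + O₂(g) + 4 H⁺(aq)
Q = [Au⁺]^2·P(O₂)·[H⁺]^4 / ([Au³⁺]^2); log Q = -9.397.
E = E° − (0.0592/n) log Q = +0.18 − (0.0592/4)(-9.397) = +0.319 V.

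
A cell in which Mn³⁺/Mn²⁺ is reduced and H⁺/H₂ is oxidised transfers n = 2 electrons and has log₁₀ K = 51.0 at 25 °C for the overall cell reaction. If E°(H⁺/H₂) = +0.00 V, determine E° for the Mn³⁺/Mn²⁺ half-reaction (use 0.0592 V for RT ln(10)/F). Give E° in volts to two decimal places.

E°cell = (0.0592/n)·log K = (0.0592/2)(51.0) = +1.510 V.
Since Mn³⁺/Mn²⁺ is the cathode and H⁺/H₂ the anode, E°cell = E°(Mn³⁺/Mn²⁺) − E°(H⁺/H₂).
So E°(Mn³⁺/Mn²⁺) = E°cell + E°(H⁺/H₂) = +1.510 + (+0.00) = +1.51 V.

+1.51 V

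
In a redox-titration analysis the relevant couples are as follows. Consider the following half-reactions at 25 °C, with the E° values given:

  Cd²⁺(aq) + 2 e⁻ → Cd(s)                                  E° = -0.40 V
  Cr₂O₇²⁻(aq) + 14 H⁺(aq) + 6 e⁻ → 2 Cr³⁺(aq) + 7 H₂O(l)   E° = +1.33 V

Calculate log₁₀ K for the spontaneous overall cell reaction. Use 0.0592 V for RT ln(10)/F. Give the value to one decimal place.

Cathode: Cr₂O₇²⁻/Cr³⁺; anode: Cd²⁺/Cd. E°cell = +1.73 V, n = 6.
log K = nE°cell / 0.0592 = (6)(+1.73) / 0.0592 = 175.3.

175.3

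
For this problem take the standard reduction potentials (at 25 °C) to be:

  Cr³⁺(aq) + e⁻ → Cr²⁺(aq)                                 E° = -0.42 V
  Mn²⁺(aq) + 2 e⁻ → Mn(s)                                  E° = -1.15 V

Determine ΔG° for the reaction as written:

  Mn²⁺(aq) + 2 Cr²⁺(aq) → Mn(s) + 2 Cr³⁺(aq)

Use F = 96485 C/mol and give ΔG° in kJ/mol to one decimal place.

As written, Mn²⁺/Mn is reduced (cathode) and Cr³⁺/Cr²⁺ is oxidised (anode), so E°cell = (-1.15) − (-0.42) = -0.73 V.
Balancing electrons gives n = 2.
ΔG° = −nFE° = −(2)(96485)(-0.73) = 140,868 J = +140.9 kJ/mol.

+140.9 kJ/mol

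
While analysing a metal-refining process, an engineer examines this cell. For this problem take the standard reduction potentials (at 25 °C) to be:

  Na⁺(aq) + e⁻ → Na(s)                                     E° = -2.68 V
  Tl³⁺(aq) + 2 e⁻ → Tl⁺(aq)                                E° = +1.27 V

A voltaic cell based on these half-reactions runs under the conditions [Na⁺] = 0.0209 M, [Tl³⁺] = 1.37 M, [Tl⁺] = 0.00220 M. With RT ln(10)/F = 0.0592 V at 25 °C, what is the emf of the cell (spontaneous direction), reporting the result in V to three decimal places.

Tl³⁺/Tl⁺ is the cathode (higher E°), Na⁺/Na the anode: E°cell = +1.27 − (-2.68) = +3.95 V, n = 2.
Overall: Tl³⁺(aq) + 2 Na(s) → Tl⁺(aq) + 2 Na⁺(aq)
Q = [Tl⁺]·[Na⁺]^2 / ([Tl³⁺]); log Q = -6.154.
E = E° − (0.0592/n) log Q = +3.95 − (0.0592/2)(-6.154) = +4.132 V.

+4.132 V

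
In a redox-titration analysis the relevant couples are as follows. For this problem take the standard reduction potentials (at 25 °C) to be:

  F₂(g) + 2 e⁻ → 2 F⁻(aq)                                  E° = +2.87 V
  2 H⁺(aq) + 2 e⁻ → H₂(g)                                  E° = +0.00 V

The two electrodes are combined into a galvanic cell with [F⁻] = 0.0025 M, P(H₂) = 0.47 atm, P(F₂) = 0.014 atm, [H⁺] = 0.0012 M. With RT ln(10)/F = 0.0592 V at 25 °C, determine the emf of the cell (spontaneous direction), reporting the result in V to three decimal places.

+3.132 V

F₂/F⁻ is the cathode (higher E°), H⁺/H₂ the anode: E°cell = +2.87 − (+0.00) = +2.87 V, n = 2.
Overall: F₂(g) + H₂(g) → 2 F⁻(aq) + 2 H⁺(aq)
Q = [F⁻]^2·[H⁺]^2 / (P(F₂)·P(H₂)); log Q = -8.864.
E = E° − (0.0592/n) log Q = +2.87 − (0.0592/2)(-8.864) = +3.132 V.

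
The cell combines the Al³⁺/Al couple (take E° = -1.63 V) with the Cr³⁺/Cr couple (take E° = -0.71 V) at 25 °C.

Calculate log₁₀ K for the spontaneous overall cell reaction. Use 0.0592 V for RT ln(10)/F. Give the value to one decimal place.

46.6

Cathode: Cr³⁺/Cr; anode: Al³⁺/Al. E°cell = +0.92 V, n = 3.
log K = nE°cell / 0.0592 = (3)(+0.92) / 0.0592 = 46.6.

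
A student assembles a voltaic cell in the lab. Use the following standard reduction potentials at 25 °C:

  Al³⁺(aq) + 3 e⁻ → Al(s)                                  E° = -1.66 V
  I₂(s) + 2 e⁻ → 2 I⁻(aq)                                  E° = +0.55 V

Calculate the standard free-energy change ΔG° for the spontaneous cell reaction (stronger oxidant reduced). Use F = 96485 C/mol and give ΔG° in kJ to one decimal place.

-1279.4 kJ

I₂/I⁻ (E° = +0.55 V) is the cathode; Al³⁺/Al (E° = -1.66 V) is the anode, so E°cell = +2.21 V.
Balancing electrons gives n = 6 (lcm of 2 and 3).
ΔG° = −nFE° = −(6)(96485)(+2.21) = -1,279,391 J = -1279.4 kJ.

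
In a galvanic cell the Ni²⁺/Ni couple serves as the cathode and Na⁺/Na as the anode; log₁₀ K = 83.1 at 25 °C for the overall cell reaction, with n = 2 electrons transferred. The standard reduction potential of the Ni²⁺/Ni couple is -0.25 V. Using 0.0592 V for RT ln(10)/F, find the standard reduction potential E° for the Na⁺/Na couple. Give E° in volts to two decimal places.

E°cell = (0.0592/n)·log K = (0.0592/2)(83.1) = +2.460 V.
Since Ni²⁺/Ni is the cathode and Na⁺/Na the anode, E°cell = E°(Ni²⁺/Ni) − E°(Na⁺/Na).
So E°(Na⁺/Na) = E°(Ni²⁺/Ni) − E°cell = (-0.25) − (+2.460) = -2.71 V.

-2.71 V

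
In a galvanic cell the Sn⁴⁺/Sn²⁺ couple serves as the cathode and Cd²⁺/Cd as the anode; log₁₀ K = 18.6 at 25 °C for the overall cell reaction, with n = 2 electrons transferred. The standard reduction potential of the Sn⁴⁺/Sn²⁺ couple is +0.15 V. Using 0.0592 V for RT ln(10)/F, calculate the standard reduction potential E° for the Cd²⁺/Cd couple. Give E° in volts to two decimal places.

-0.40 V

E°cell = (0.0592/n)·log K = (0.0592/2)(18.6) = +0.551 V.
Since Sn⁴⁺/Sn²⁺ is the cathode and Cd²⁺/Cd the anode, E°cell = E°(Sn⁴⁺/Sn²⁺) − E°(Cd²⁺/Cd).
So E°(Cd²⁺/Cd) = E°(Sn⁴⁺/Sn²⁺) − E°cell = (+0.15) − (+0.551) = -0.40 V.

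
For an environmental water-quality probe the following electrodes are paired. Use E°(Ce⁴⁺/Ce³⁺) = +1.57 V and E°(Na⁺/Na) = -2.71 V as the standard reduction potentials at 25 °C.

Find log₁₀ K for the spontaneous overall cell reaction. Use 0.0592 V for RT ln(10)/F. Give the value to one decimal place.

Cathode: Ce⁴⁺/Ce³⁺; anode: Na⁺/Na. E°cell = +4.28 V, n = 1.
log K = nE°cell / 0.0592 = (1)(+4.28) / 0.0592 = 72.3.

72.3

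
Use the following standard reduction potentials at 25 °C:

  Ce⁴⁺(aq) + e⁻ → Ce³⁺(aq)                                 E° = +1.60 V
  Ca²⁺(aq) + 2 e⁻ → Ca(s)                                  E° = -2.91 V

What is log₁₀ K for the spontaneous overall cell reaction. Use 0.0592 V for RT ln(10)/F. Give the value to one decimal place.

152.4

Cathode: Ce⁴⁺/Ce³⁺; anode: Ca²⁺/Ca. E°cell = +4.51 V, n = 2.
log K = nE°cell / 0.0592 = (2)(+4.51) / 0.0592 = 152.4.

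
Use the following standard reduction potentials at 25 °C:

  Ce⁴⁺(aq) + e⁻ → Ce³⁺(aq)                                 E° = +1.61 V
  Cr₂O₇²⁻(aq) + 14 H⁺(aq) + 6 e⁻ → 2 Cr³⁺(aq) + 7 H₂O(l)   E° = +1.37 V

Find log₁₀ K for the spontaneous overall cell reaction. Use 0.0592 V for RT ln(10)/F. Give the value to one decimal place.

24.3

Cathode: Ce⁴⁺/Ce³⁺; anode: Cr₂O₇²⁻/Cr³⁺. E°cell = +0.24 V, n = 6.
log K = nE°cell / 0.0592 = (6)(+0.24) / 0.0592 = 24.3.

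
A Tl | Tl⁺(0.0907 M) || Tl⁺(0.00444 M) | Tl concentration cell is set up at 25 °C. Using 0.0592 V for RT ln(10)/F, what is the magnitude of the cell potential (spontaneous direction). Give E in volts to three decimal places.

+0.078 V

For a concentration cell E°cell = 0. The 0.0907 M side is the cathode (reduction is favoured where [Tl⁺] is higher).
With n = 1, E = −(0.0592/1) log([Tl⁺]ₐₙ/[Tl⁺]꜀ₐₜ) = −(0.0592/1) log(0.00444/0.0907) = −(0.0592/1)(-1.310) = +0.078 V.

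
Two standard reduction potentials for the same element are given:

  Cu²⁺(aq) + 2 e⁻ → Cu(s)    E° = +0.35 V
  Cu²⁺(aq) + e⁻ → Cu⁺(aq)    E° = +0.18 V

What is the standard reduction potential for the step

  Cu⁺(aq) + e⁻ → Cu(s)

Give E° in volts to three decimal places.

+0.520 V

Sequential free energies add, so n₃E°₃ = n₁E°₁ + n₂E°₂.
With n₃ = 2, and the known step contributing 1×(+0.18) V, the unknown satisfies 1·E° = 2×(+0.35) − 1×(+0.18) = +0.520.
E° = +0.520 / 1 = +0.520 V.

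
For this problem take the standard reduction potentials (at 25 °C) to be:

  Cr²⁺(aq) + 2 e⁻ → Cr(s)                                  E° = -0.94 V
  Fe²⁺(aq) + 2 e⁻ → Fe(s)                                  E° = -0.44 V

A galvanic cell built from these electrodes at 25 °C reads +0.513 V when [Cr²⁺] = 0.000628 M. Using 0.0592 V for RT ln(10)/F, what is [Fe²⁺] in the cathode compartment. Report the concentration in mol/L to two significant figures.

0.0017 M

Fe²⁺/Fe is the cathode, Cr²⁺/Cr the anode: E°cell = +0.50 V, n = 2.
Overall reaction: Fe²⁺(aq) + Cr(s) → Fe(s) + Cr²⁺(aq); Q = [Cr²⁺]^1/[Fe²⁺]^1.
From E = E° − (0.0592/n) log Q: log Q = (E° − E)·n/0.0592 = (+0.50 − (+0.513))·2/0.0592 = -0.4392.
So 1·log[Fe²⁺] = 1·log(0.000628) − log Q = -3.2020 − (-0.4392) = -2.7628; [Fe²⁺] = 10^(-2.7628) ≈ 0.0017 M.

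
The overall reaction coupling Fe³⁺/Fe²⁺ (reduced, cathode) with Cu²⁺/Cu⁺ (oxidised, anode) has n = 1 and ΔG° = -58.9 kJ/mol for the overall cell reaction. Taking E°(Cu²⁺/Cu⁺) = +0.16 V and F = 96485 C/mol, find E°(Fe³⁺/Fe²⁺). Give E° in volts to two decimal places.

+0.77 V

E°cell = −ΔG°/(nF) = −(-58.9×10³)/((1)(96485)) = +0.610 V.
Since Fe³⁺/Fe²⁺ is the cathode and Cu²⁺/Cu⁺ the anode, E°cell = E°(Fe³⁺/Fe²⁺) − E°(Cu²⁺/Cu⁺).
So E°(Fe³⁺/Fe²⁺) = E°cell + E°(Cu²⁺/Cu⁺) = +0.610 + (+0.16) = +0.77 V.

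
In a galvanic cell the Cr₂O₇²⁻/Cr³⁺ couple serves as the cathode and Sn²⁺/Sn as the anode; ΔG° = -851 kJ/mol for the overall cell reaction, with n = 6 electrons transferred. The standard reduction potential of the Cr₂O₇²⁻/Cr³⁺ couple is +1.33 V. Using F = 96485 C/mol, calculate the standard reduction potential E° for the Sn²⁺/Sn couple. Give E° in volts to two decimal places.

-0.14 V

E°cell = −ΔG°/(nF) = −(-851×10³)/((6)(96485)) = +1.470 V.
Since Cr₂O₇²⁻/Cr³⁺ is the cathode and Sn²⁺/Sn the anode, E°cell = E°(Cr₂O₇²⁻/Cr³⁺) − E°(Sn²⁺/Sn).
So E°(Sn²⁺/Sn) = E°(Cr₂O₇²⁻/Cr³⁺) − E°cell = (+1.33) − (+1.470) = -0.14 V.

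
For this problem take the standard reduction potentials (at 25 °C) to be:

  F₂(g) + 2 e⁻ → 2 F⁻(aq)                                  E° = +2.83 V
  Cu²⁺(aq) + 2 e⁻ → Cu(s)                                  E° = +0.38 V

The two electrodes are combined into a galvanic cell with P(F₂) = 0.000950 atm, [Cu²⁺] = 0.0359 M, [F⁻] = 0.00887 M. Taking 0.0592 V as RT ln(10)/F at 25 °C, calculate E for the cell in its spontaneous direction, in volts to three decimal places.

F₂/F⁻ is the cathode (higher E°), Cu²⁺/Cu the anode: E°cell = +2.83 − (+0.38) = +2.45 V, n = 2.
Overall: F₂(g) + Cu(s) → 2 F⁻(aq) + Cu²⁺(aq)
Q = [F⁻]^2·[Cu²⁺] / (P(F₂)); log Q = -2.527.
E = E° − (0.0592/n) log Q = +2.45 − (0.0592/2)(-2.527) = +2.525 V.

+2.525 V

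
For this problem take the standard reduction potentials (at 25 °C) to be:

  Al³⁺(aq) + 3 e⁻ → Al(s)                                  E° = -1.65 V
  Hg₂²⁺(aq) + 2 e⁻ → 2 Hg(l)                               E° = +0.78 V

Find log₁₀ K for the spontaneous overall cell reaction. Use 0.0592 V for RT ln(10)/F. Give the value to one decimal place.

246.3

Cathode: Hg₂²⁺/Hg; anode: Al³⁺/Al. E°cell = +2.43 V, n = 6.
log K = nE°cell / 0.0592 = (6)(+2.43) / 0.0592 = 246.3.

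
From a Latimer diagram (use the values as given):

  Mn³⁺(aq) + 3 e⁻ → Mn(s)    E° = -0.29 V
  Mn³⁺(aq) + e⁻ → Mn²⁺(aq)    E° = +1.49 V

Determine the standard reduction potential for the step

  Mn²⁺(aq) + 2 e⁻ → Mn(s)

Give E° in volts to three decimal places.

-1.180 V

Sequential free energies add, so n₃E°₃ = n₁E°₁ + n₂E°₂.
With n₃ = 3, and the known step contributing 1×(+1.49) V, the unknown satisfies 2·E° = 3×(-0.29) − 1×(+1.49) = -2.360.
E° = -2.360 / 2 = -1.180 V.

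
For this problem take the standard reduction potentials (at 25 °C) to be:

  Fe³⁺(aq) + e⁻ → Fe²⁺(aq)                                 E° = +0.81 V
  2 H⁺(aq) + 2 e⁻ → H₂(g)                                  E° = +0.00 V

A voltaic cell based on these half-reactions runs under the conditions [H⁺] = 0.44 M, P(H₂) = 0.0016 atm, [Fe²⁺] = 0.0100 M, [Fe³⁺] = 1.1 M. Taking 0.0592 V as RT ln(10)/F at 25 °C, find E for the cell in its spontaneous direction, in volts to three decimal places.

Fe³⁺/Fe²⁺ is the cathode (higher E°), H⁺/H₂ the anode: E°cell = +0.81 − (+0.00) = +0.81 V, n = 2.
Overall: 2 Fe³⁺(aq) + H₂(g) → 2 Fe²⁺(aq) + 2 H⁺(aq)
Q = [Fe²⁺]^2·[H⁺]^2 / ([Fe³⁺]^2·P(H₂)); log Q = -2.000.
E = E° − (0.0592/n) log Q = +0.81 − (0.0592/2)(-2.000) = +0.869 V.

+0.869 V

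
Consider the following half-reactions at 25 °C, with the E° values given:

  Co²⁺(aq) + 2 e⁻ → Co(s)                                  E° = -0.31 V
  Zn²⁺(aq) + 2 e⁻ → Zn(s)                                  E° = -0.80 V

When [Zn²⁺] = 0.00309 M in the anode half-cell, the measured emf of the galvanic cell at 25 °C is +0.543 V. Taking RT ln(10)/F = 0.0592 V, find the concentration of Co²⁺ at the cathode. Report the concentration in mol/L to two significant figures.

0.19 M

Co²⁺/Co is the cathode, Zn²⁺/Zn the anode: E°cell = +0.49 V, n = 2.
Overall reaction: Co²⁺(aq) + Zn(s) → Co(s) + Zn²⁺(aq); Q = [Zn²⁺]^1/[Co²⁺]^1.
From E = E° − (0.0592/n) log Q: log Q = (E° − E)·n/0.0592 = (+0.49 − (+0.543))·2/0.0592 = -1.7905.
So 1·log[Co²⁺] = 1·log(0.00309) − log Q = -2.5100 − (-1.7905) = -0.7195; [Co²⁺] = 10^(-0.7195) ≈ 0.19 M.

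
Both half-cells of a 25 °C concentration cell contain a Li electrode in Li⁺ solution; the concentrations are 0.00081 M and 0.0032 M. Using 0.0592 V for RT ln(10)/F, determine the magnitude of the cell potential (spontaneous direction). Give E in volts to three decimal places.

For a concentration cell E°cell = 0. The 0.0032 M side is the cathode (reduction is favoured where [Li⁺] is higher).
With n = 1, E = −(0.0592/1) log([Li⁺]ₐₙ/[Li⁺]꜀ₐₜ) = −(0.0592/1) log(0.00081/0.0032) = −(0.0592/1)(-0.597) = +0.035 V.

+0.035 V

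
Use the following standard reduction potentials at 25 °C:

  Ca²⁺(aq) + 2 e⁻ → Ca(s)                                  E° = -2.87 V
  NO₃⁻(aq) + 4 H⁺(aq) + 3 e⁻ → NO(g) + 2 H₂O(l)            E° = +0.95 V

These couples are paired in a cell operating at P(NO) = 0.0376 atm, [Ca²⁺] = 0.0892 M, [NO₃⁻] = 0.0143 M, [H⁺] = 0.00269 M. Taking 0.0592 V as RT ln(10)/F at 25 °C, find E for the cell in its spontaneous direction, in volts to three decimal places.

NO₃⁻/NO is the cathode (higher E°), Ca²⁺/Ca the anode: E°cell = +0.95 − (-2.87) = +3.82 V, n = 6.
Overall: 2 NO₃⁻(aq) + 8 H⁺(aq) + 3 Ca(s) → 2 NO(g) + 4 H₂O(l) + 3 Ca²⁺(aq)
Q = P(NO)^2·[Ca²⁺]^3 / ([NO₃⁻]^2·[H⁺]^8); log Q = 18.253.
E = E° − (0.0592/n) log Q = +3.82 − (0.0592/6)(18.253) = +3.640 V.

+3.640 V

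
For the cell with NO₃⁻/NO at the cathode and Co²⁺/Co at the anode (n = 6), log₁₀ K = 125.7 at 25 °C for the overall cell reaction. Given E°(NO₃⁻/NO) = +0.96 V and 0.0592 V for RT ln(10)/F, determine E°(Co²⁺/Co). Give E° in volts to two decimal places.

E°cell = (0.0592/n)·log K = (0.0592/6)(125.7) = +1.240 V.
Since NO₃⁻/NO is the cathode and Co²⁺/Co the anode, E°cell = E°(NO₃⁻/NO) − E°(Co²⁺/Co).
So E°(Co²⁺/Co) = E°(NO₃⁻/NO) − E°cell = (+0.96) − (+1.240) = -0.28 V.

-0.28 V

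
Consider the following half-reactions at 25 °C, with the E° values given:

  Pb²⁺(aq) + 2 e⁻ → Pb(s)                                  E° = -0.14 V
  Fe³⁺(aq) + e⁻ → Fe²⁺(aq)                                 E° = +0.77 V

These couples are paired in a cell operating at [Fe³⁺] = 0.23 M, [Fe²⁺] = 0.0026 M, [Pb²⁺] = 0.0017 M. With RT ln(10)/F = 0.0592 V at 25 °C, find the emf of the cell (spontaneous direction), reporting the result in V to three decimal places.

Fe³⁺/Fe²⁺ is the cathode (higher E°), Pb²⁺/Pb the anode: E°cell = +0.77 − (-0.14) = +0.91 V, n = 2.
Overall: 2 Fe³⁺(aq) + Pb(s) → 2 Fe²⁺(aq) + Pb²⁺(aq)
Q = [Fe²⁺]^2·[Pb²⁺] / ([Fe³⁺]^2); log Q = -6.663.
E = E° − (0.0592/n) log Q = +0.91 − (0.0592/2)(-6.663) = +1.107 V.

+1.107 V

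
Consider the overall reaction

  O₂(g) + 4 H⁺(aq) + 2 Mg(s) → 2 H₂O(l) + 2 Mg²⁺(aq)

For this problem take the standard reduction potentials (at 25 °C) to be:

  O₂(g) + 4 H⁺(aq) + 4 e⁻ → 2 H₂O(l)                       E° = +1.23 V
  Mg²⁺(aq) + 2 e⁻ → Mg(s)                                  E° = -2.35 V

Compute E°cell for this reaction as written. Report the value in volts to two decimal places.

The O₂/H₂O couple has the higher reduction potential, so it is the cathode; Mg²⁺/Mg is oxidised at the anode.
E°cell = E°(cathode) − E°(anode) = (+1.23) − (-2.35) = +3.58 V.
Since E°cell > 0, the reaction is spontaneous under standard conditions.

+3.58 V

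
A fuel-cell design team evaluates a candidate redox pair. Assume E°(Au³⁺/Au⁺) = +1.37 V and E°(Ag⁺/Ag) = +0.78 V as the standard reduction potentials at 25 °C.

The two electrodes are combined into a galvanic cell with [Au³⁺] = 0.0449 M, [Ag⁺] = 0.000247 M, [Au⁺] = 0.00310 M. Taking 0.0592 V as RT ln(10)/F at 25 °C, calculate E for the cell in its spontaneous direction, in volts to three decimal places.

Au³⁺/Au⁺ is the cathode (higher E°), Ag⁺/Ag the anode: E°cell = +1.37 − (+0.78) = +0.59 V, n = 2.
Overall: Au³⁺(aq) + 2 Ag(s) → Au⁺(aq) + 2 Ag⁺(aq)
Q = [Au⁺]·[Ag⁺]^2 / ([Au³⁺]); log Q = -8.375.
E = E° − (0.0592/n) log Q = +0.59 − (0.0592/2)(-8.375) = +0.838 V.

+0.838 V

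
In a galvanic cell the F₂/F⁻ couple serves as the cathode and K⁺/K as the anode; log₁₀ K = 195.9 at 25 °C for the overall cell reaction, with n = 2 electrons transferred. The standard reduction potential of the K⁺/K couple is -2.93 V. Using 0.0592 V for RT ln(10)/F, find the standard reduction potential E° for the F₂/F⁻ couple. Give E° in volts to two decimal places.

E°cell = (0.0592/n)·log K = (0.0592/2)(195.9) = +5.799 V.
Since F₂/F⁻ is the cathode and K⁺/K the anode, E°cell = E°(F₂/F⁻) − E°(K⁺/K).
So E°(F₂/F⁻) = E°cell + E°(K⁺/K) = +5.799 + (-2.93) = +2.87 V.

+2.87 V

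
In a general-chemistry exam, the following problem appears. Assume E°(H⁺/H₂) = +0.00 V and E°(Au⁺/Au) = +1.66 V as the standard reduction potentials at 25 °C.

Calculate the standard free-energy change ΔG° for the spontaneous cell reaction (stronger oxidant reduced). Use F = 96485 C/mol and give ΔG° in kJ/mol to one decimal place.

Au⁺/Au (E° = +1.66 V) is the cathode; H⁺/H₂ (E° = +0.00 V) is the anode, so E°cell = +1.66 V.
Balancing electrons gives n = 2 (lcm of 1 and 2).
ΔG° = −nFE° = −(2)(96485)(+1.66) = -320,330 J = -320.3 kJ/mol.

-320.3 kJ/mol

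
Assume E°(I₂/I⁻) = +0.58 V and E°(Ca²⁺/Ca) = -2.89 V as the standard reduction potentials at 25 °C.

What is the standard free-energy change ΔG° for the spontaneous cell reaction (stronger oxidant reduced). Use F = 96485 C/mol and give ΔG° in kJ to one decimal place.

I₂/I⁻ (E° = +0.58 V) is the cathode; Ca²⁺/Ca (E° = -2.89 V) is the anode, so E°cell = +3.47 V.
Balancing electrons gives n = 2 (lcm of 2 and 2).
ΔG° = −nFE° = −(2)(96485)(+3.47) = -669,606 J = -669.6 kJ.

-669.6 kJ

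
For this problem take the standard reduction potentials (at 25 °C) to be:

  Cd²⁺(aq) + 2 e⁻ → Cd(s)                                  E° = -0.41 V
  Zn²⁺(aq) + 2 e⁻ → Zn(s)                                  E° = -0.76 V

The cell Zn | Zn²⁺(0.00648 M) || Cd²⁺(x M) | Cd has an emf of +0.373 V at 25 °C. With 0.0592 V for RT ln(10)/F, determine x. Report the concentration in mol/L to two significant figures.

Cd²⁺/Cd is the cathode, Zn²⁺/Zn the anode: E°cell = +0.35 V, n = 2.
Overall reaction: Cd²⁺(aq) + Zn(s) → Cd(s) + Zn²⁺(aq); Q = [Zn²⁺]^1/[Cd²⁺]^1.
From E = E° − (0.0592/n) log Q: log Q = (E° − E)·n/0.0592 = (+0.35 − (+0.373))·2/0.0592 = -0.7770.
So 1·log[Cd²⁺] = 1·log(0.00648) − log Q = -2.1884 − (-0.7770) = -1.4114; [Cd²⁺] = 10^(-1.4114) ≈ 0.039 M.

0.039 M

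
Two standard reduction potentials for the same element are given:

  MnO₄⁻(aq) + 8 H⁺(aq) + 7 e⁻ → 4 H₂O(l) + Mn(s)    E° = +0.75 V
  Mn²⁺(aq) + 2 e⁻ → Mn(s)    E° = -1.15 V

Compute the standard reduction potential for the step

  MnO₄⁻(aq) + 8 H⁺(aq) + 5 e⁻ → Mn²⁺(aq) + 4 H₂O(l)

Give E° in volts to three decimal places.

Sequential free energies add, so n₃E°₃ = n₁E°₁ + n₂E°₂.
With n₃ = 7, and the known step contributing 2×(-1.15) V, the unknown satisfies 5·E° = 7×(+0.75) − 2×(-1.15) = +7.550.
E° = +7.550 / 5 = +1.510 V.

+1.510 V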